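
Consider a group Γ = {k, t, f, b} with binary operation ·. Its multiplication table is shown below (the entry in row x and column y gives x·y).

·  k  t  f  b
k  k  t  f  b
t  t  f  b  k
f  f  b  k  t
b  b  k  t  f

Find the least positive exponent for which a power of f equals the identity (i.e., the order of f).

The identity element is k (its row matches the header).
f^1 = f
f^2 = f·f = k
The first power of f equal to the identity is f^2, so ord(f) = 2.

2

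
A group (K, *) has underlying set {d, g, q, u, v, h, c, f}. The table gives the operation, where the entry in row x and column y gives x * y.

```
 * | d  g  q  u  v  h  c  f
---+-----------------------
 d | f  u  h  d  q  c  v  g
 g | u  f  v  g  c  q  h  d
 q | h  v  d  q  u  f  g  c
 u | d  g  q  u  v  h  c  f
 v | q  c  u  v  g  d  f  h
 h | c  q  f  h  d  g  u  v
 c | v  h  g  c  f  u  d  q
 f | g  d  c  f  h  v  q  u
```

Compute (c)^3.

v

c^1 = c
c^2 = c * c = d
c^3 = d * c = v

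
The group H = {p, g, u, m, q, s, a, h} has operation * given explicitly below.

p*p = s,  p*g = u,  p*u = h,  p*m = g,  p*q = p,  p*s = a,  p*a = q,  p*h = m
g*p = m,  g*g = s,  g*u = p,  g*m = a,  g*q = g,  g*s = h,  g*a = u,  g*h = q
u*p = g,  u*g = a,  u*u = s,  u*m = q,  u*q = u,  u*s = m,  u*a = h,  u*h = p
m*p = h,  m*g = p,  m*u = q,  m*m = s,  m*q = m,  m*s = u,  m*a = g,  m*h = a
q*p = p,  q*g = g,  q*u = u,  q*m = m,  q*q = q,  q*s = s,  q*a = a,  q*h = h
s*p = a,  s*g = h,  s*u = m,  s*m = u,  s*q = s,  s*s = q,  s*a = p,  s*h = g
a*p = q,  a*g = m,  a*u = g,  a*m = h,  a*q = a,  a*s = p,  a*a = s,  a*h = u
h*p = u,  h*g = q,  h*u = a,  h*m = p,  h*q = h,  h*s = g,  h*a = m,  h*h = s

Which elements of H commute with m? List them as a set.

Compare row m with column m entry by entry.
u*m = q = m*u, so u commutes with m.
h*m = p but m*h = a, so h does not.
Collecting the elements that commute with m: C(m) = {m, q, s, u}.

{m, q, s, u}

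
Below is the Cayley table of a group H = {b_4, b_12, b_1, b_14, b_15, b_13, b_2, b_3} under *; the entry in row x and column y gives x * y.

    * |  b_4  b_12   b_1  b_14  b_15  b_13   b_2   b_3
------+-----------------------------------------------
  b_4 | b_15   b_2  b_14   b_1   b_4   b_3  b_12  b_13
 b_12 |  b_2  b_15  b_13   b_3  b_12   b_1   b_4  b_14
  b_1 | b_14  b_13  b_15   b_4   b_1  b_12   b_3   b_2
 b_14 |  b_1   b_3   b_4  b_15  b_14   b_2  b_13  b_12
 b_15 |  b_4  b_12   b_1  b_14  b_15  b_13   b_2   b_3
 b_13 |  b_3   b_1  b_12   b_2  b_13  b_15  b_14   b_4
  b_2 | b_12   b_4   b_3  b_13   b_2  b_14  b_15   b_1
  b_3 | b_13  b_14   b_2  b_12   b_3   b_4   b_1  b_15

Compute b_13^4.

b_13^1 = b_13
b_13^2 = b_13 * b_13 = b_15
b_13^3 = b_15 * b_13 = b_13
b_13^4 = b_13 * b_13 = b_15
(Structurally, H here is isomorphic to the elementary abelian group (Z_2)^3.)

b_15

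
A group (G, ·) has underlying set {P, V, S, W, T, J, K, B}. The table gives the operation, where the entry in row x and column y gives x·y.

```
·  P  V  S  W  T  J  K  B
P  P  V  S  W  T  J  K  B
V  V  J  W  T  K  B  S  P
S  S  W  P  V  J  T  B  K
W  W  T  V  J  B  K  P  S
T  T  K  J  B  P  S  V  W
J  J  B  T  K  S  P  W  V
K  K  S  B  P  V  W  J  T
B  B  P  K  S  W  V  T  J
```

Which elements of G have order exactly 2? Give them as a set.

Identity is P. Compute the order of each non-identity element by repeated multiplication:
  V: V → J → B → P  (order 4)
  S: S → P  (order 2)
  W: W → J → K → P  (order 4)
  T: T → P  (order 2)
  J: J → P  (order 2)
  K: K → J → W → P  (order 4)
  B: B → J → V → P  (order 4)
Elements of order 2: {J, S, T}.

{J, S, T}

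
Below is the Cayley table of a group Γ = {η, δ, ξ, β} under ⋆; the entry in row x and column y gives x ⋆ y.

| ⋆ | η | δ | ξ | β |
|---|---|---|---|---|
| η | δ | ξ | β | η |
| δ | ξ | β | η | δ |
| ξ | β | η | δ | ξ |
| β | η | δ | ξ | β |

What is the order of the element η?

The identity element is β (its row matches the header).
η^1 = η
η^2 = η ⋆ η = δ
η^3 = δ ⋆ η = ξ
η^4 = ξ ⋆ η = β
The first power of η equal to the identity is η^4, so ord(η) = 4.

4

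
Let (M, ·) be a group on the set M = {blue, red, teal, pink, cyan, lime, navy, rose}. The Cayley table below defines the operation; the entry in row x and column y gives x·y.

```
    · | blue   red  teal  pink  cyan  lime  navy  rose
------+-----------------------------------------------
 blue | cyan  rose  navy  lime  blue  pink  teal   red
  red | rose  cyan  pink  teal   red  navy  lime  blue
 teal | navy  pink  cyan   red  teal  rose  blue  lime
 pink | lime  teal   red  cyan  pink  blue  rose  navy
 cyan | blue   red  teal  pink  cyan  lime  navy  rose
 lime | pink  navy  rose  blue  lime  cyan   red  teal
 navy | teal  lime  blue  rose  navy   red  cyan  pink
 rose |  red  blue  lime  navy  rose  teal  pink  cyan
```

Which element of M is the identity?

cyan

The identity e satisfies e·x = x for all x, so its row in the table reproduces the column headers.
Row cyan reads: blue, red, teal, pink, cyan, lime, navy, rose — exactly the header order. So cyan is the identity.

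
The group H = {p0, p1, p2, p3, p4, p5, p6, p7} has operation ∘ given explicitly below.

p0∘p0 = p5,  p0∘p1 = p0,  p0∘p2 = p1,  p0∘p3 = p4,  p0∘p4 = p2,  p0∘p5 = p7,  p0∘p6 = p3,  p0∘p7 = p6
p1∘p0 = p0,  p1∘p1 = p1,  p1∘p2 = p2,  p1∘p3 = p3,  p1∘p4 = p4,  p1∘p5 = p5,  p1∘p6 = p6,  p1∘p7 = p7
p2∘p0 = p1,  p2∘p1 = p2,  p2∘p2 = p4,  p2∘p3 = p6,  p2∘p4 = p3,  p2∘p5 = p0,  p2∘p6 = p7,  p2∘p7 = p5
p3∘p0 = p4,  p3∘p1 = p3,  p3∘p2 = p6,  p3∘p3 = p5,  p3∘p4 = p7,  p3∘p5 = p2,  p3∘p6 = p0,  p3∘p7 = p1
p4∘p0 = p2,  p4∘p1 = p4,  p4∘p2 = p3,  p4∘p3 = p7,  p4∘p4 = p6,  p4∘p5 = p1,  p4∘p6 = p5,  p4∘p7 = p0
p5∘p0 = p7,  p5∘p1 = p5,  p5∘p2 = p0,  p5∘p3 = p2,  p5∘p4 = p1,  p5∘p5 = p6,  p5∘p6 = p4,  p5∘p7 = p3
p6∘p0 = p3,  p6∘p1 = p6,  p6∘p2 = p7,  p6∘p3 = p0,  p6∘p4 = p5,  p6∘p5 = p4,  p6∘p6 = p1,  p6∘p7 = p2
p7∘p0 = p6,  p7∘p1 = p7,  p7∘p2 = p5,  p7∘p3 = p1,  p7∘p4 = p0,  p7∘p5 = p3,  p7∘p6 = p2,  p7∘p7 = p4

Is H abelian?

Check whether the table is symmetric across its main diagonal.
Every entry (row x, col y) equals the entry (row y, col x), so H is abelian.

Yes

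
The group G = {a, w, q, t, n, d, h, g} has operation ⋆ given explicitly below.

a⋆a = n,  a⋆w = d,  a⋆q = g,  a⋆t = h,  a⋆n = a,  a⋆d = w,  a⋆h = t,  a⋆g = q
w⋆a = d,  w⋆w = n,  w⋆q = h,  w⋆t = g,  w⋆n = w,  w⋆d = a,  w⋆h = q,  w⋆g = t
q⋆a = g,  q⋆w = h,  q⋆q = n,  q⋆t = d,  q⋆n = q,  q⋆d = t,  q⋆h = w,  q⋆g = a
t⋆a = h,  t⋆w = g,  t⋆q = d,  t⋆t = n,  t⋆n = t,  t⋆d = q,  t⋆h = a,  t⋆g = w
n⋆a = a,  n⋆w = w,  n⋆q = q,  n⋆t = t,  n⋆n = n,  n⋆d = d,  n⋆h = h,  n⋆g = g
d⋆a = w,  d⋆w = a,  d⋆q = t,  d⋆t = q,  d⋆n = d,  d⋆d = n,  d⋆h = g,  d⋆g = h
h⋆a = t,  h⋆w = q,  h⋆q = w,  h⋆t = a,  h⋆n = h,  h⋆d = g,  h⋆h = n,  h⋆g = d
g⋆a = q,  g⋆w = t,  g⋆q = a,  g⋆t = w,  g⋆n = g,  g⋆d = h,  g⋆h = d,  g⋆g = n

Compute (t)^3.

t

t^1 = t
t^2 = t ⋆ t = n
t^3 = n ⋆ t = t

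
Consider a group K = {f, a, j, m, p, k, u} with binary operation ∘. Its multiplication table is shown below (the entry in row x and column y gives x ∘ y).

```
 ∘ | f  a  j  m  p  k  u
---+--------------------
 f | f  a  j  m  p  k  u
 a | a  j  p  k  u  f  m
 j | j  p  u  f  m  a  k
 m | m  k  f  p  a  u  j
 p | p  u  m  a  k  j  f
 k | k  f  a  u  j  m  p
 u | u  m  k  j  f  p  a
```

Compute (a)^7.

a^1 = a
a^2 = a ∘ a = j
a^3 = j ∘ a = p
a^4 = p ∘ a = u
a^5 = u ∘ a = m
a^6 = m ∘ a = k
a^7 = k ∘ a = f

f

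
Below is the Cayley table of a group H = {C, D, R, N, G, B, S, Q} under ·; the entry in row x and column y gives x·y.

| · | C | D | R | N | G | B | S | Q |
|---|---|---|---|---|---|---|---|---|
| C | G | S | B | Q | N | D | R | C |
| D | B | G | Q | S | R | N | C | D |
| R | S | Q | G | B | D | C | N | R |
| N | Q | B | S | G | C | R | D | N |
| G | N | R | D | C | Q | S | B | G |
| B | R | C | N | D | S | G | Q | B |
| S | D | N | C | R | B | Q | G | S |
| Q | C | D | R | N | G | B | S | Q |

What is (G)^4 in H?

Q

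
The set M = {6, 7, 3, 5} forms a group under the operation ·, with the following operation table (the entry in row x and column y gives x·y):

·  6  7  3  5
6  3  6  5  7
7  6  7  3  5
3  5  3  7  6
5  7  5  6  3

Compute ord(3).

The identity element is 7 (its row matches the header).
3^1 = 3
3^2 = 3·3 = 7
The first power of 3 equal to the identity is 3^2, so ord(3) = 2.

2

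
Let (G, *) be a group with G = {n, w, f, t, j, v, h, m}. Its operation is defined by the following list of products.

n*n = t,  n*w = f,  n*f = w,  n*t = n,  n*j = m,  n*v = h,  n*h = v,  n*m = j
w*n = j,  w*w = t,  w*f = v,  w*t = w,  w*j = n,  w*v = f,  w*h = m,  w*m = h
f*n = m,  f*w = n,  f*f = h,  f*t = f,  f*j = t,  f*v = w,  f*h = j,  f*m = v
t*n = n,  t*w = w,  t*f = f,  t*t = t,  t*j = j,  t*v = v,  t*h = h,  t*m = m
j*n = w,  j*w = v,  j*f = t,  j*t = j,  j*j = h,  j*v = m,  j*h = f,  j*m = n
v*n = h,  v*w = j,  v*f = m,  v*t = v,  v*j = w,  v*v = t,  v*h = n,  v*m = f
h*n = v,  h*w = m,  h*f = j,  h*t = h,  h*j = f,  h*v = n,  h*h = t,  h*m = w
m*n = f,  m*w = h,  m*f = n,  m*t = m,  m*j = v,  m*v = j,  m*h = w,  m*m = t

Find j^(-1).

f

First locate the identity: row t matches the header, so t is the identity.
Scan row j for t: j*f = t. Hence j^(-1) = f.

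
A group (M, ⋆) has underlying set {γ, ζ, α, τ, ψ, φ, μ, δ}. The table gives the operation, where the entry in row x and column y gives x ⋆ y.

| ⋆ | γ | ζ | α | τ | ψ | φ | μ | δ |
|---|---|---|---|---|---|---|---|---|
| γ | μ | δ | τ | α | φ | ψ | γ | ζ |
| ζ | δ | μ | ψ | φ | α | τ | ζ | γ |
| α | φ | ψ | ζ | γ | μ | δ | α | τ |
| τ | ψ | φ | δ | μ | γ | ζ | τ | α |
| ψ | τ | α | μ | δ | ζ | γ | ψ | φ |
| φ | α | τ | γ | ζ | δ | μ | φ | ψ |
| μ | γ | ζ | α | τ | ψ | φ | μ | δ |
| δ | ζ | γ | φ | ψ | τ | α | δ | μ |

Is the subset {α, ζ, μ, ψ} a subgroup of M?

Yes

{α, ζ, μ, ψ} contains the identity μ.
Checking products: every product of two elements of {α, ζ, μ, ψ} (read from the table) lies in {α, ζ, μ, ψ}, so the set is closed.
In a finite group, a nonempty closed subset is a subgroup. So {α, ζ, μ, ψ} ≤ M.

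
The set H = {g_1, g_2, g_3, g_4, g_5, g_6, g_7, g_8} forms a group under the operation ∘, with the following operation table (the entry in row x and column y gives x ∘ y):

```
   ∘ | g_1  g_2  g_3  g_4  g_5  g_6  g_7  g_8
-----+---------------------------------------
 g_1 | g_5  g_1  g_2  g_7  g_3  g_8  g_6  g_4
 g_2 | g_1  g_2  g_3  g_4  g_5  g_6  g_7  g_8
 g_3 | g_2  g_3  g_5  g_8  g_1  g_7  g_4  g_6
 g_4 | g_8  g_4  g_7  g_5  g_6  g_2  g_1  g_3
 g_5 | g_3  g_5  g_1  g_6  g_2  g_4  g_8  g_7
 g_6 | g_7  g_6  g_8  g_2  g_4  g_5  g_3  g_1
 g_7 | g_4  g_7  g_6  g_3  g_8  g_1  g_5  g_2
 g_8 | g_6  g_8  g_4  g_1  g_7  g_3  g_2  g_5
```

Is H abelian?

g_8 ∘ g_4 = g_1 but g_4 ∘ g_8 = g_3.
Since g_8 and g_4 do not commute, H is not abelian.

No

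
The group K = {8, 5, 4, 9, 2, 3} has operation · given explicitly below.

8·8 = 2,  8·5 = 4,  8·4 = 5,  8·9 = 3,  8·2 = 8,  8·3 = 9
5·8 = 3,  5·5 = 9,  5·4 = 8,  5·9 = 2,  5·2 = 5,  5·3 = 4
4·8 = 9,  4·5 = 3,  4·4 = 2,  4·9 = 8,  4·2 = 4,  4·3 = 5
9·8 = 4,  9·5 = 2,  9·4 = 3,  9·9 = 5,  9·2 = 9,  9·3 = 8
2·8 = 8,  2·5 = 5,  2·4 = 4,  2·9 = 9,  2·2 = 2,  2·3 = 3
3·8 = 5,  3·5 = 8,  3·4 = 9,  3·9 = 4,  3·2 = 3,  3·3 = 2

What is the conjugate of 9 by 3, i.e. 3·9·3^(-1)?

5

The identity is 2. In row 3, the entry 2 sits in column 3, so 3^(-1) = 3.
3·9 = 4
4·3 = 5
(Structurally, K here is isomorphic to the symmetric group S_3.)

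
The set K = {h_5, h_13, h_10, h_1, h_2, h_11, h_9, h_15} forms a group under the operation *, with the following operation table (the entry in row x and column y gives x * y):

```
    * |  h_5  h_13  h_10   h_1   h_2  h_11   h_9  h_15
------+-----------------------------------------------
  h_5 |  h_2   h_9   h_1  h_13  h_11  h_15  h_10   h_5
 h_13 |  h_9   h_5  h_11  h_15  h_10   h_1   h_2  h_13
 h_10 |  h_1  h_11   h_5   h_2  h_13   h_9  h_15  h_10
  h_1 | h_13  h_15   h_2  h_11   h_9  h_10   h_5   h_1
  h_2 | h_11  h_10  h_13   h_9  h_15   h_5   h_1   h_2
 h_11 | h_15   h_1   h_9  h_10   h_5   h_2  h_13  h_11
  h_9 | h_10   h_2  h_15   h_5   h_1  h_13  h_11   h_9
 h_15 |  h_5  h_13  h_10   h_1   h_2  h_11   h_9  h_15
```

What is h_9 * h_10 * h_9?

h_9 * h_10 = h_15
h_15 * h_9 = h_9

h_9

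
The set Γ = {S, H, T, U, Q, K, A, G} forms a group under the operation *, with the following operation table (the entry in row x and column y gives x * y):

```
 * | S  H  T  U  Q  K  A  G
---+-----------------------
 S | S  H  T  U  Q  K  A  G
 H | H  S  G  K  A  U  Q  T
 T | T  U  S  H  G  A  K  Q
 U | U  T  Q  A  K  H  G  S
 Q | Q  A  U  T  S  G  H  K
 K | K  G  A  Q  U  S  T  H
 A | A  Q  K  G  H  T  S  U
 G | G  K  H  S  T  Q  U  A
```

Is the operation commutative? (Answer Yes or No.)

No

U * K = H but K * U = Q.
Since U and K do not commute, Γ is not abelian.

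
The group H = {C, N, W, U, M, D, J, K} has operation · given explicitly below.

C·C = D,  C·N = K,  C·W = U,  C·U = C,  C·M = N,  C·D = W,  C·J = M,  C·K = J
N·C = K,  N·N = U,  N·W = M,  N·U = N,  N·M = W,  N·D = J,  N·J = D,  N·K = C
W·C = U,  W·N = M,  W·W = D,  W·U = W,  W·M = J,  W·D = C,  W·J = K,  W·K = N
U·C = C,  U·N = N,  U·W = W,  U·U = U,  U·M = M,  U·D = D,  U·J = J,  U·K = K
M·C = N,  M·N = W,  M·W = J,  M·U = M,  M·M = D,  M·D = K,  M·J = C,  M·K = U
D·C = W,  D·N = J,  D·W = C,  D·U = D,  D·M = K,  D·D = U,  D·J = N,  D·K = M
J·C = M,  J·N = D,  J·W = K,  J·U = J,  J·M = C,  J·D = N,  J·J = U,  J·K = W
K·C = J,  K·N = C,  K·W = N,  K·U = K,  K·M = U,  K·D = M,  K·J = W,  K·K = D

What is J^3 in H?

J

J^1 = J
J^2 = J·J = U
J^3 = U·J = J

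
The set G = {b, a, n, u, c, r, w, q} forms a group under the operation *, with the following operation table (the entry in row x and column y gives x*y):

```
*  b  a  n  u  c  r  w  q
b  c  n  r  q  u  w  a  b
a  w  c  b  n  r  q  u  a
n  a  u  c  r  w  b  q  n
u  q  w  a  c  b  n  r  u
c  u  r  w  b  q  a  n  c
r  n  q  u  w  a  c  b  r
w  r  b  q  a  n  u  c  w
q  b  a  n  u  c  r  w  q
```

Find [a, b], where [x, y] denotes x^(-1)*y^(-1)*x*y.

c

Identity is q; from the table a^(-1) = r and b^(-1) = u.
r*u = w
w*a = b
b*b = c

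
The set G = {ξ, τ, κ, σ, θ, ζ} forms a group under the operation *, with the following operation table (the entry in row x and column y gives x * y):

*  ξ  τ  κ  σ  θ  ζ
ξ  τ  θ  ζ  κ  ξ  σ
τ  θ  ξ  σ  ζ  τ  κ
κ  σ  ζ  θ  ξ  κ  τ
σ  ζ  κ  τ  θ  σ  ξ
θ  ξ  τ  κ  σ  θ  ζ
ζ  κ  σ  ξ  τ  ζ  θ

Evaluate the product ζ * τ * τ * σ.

ζ * τ = σ
σ * τ = κ
κ * σ = ξ
(Structurally, G here is isomorphic to the symmetric group S_3.)

ξ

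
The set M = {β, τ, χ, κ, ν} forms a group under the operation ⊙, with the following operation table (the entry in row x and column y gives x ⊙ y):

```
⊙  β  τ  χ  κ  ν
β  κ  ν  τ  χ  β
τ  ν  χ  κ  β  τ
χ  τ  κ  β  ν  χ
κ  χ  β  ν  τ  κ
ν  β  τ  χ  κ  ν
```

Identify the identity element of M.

ν

The identity e satisfies e ⊙ x = x for all x, so its row in the table reproduces the column headers.
Row ν reads: β, τ, χ, κ, ν — exactly the header order. So ν is the identity.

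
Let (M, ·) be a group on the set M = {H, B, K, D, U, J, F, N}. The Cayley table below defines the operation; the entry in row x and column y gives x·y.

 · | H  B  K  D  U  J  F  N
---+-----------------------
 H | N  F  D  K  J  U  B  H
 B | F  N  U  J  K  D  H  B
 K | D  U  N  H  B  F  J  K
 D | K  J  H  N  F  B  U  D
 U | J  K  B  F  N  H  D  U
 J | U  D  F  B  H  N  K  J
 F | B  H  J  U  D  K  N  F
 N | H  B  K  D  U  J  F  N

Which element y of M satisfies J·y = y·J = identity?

J

First locate the identity: row N matches the header, so N is the identity.
Scan row J for N: J·J = N. Hence J^(-1) = J.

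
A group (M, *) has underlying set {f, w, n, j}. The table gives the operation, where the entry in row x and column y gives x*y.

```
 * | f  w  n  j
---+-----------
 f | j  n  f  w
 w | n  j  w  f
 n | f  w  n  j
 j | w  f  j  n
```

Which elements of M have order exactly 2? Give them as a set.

{j}

Identity is n. Compute the order of each non-identity element by repeated multiplication:
  f: f → j → w → n  (order 4)
  w: w → j → f → n  (order 4)
  j: j → n  (order 2)
Elements of order 2: {j}.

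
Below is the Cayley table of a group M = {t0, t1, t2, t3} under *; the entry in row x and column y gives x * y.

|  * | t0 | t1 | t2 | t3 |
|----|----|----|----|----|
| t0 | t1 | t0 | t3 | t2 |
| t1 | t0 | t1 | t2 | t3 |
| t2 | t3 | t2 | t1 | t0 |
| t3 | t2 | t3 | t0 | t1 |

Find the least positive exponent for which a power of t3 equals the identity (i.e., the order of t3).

The identity element is t1 (its row matches the header).
t3^1 = t3
t3^2 = t3 * t3 = t1
The first power of t3 equal to the identity is t3^2, so ord(t3) = 2.

2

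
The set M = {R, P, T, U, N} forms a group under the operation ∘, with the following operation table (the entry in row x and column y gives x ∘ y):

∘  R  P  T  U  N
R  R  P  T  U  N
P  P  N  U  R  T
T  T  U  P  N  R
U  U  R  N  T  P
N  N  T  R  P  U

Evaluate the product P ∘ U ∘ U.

U

P ∘ U = R
R ∘ U = U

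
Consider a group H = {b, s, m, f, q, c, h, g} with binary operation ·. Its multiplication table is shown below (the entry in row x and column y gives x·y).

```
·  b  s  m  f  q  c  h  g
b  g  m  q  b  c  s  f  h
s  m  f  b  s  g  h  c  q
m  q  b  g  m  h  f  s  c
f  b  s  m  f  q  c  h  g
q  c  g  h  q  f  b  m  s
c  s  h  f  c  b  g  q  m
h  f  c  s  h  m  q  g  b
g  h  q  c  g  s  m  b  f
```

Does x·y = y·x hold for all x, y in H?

Check whether the table is symmetric across its main diagonal.
Every entry (row x, col y) equals the entry (row y, col x), so H is abelian.
(In fact H ≅ Z_2 x Z_4.)

Yes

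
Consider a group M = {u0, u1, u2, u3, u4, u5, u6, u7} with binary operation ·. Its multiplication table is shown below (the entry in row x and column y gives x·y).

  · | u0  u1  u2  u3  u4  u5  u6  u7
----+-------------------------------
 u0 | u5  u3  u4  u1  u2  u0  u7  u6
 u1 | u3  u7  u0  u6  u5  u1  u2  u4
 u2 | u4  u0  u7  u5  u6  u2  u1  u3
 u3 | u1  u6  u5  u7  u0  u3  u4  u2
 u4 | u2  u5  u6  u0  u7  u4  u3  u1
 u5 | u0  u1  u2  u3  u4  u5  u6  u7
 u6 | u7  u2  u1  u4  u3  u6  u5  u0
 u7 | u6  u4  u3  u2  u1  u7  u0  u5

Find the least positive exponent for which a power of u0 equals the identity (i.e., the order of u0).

2

The identity element is u5 (its row matches the header).
u0^1 = u0
u0^2 = u0·u0 = u5
The first power of u0 equal to the identity is u0^2, so ord(u0) = 2.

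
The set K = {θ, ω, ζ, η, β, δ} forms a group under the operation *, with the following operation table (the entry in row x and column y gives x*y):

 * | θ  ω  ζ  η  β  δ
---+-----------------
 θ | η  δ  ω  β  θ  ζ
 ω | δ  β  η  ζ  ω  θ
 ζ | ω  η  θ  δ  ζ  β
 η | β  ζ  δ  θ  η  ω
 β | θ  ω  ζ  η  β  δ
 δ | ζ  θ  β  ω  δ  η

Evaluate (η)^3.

β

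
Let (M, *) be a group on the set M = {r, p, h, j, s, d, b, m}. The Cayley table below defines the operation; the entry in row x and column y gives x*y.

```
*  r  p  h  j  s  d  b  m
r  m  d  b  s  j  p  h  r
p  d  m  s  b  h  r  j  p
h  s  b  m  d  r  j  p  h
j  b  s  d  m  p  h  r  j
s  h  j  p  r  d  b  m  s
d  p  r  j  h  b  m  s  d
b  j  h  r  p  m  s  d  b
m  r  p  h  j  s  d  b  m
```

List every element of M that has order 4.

Identity is m. Compute the order of each non-identity element by repeated multiplication:
  r: r → m  (order 2)
  p: p → m  (order 2)
  h: h → m  (order 2)
  j: j → m  (order 2)
  s: s → d → b → m  (order 4)
  d: d → m  (order 2)
  b: b → d → s → m  (order 4)
Elements of order 4: {b, s}.

{b, s}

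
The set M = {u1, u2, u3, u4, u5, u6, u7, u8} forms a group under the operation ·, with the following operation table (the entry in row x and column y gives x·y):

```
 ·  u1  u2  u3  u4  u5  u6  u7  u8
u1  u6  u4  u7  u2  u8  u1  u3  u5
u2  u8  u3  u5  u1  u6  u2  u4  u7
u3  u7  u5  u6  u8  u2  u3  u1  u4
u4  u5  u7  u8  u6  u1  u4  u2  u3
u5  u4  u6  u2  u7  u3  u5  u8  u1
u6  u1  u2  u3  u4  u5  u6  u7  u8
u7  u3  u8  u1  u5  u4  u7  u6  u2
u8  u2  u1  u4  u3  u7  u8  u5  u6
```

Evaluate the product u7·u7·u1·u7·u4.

u7·u7 = u6
u6·u1 = u1
u1·u7 = u3
u3·u4 = u8

u8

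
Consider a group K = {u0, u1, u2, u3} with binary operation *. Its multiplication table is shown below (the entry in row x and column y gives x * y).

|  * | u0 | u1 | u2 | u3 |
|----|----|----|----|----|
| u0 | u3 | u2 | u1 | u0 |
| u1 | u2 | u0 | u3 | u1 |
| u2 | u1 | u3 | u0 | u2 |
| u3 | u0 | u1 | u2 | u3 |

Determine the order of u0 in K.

2

The identity element is u3 (its row matches the header).
u0^1 = u0
u0^2 = u0 * u0 = u3
The first power of u0 equal to the identity is u0^2, so ord(u0) = 2.
(Structurally, K here is isomorphic to the cyclic group Z_4.)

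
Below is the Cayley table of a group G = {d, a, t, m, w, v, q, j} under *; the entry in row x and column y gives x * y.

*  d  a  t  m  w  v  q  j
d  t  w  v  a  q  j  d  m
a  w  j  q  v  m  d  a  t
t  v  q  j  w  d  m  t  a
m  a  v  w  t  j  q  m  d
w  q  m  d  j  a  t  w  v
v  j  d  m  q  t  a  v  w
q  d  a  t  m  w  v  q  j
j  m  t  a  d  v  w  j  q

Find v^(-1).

First locate the identity: row q matches the header, so q is the identity.
Scan row v for q: v * m = q. Hence v^(-1) = m.

m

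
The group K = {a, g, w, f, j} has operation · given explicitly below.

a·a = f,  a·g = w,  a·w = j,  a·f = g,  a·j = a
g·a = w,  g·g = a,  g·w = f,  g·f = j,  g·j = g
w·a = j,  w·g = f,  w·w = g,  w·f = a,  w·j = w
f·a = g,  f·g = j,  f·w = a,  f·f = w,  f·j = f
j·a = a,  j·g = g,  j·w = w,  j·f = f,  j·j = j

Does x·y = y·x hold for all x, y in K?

Yes

Check whether the table is symmetric across its main diagonal.
Every entry (row x, col y) equals the entry (row y, col x), so K is abelian.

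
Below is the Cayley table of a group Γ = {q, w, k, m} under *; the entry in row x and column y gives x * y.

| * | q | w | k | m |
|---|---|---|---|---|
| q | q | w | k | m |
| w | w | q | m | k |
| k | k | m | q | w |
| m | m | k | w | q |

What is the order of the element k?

The identity element is q (its row matches the header).
k^1 = k
k^2 = k * k = q
The first power of k equal to the identity is k^2, so ord(k) = 2.

2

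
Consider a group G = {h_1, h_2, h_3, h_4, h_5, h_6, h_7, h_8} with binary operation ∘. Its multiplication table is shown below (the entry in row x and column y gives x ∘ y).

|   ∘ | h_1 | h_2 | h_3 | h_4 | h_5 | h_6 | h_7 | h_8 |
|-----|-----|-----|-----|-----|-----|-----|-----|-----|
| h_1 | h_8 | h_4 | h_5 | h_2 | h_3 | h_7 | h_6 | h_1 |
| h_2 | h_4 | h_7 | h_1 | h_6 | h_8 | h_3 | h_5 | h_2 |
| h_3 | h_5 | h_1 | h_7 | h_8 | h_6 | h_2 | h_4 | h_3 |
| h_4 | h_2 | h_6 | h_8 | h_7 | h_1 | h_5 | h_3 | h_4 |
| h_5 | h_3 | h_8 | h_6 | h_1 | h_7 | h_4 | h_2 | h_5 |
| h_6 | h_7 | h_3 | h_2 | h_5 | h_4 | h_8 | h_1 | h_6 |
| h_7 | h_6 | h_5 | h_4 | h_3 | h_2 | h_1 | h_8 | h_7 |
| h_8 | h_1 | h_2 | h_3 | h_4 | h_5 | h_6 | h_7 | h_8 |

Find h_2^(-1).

First locate the identity: row h_8 matches the header, so h_8 is the identity.
Scan row h_2 for h_8: h_2 ∘ h_5 = h_8. Hence h_2^(-1) = h_5.

h_5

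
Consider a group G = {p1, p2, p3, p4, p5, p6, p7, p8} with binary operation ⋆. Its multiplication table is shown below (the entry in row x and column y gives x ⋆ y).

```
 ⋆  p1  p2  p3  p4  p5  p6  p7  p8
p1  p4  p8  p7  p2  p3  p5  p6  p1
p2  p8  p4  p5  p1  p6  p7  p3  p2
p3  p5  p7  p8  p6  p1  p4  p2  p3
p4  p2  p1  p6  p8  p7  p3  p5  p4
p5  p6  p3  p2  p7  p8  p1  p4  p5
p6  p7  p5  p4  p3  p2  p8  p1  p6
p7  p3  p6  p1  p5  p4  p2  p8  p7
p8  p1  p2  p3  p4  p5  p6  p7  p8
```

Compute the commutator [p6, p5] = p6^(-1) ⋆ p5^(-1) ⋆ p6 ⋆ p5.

p4

Identity is p8; from the table p6^(-1) = p6 and p5^(-1) = p5.
p6 ⋆ p5 = p2
p2 ⋆ p6 = p7
p7 ⋆ p5 = p4
(Structurally, G here is isomorphic to the dihedral group D_4.)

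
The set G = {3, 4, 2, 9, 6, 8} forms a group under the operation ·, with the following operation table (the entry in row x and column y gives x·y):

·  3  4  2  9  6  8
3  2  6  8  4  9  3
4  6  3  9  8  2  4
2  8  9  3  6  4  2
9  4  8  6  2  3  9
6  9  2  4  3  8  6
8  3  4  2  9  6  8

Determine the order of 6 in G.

2

The identity element is 8 (its row matches the header).
6^1 = 6
6^2 = 6·6 = 8
The first power of 6 equal to the identity is 6^2, so ord(6) = 2.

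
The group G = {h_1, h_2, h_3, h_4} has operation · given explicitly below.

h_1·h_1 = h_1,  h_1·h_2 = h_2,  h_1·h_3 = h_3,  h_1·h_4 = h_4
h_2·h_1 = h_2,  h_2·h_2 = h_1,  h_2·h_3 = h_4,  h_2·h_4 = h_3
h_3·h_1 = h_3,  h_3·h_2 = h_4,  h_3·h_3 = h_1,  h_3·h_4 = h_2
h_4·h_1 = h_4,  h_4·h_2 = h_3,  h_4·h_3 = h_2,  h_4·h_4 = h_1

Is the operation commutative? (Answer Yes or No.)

Check whether the table is symmetric across its main diagonal.
Every entry (row x, col y) equals the entry (row y, col x), so G is abelian.

Yes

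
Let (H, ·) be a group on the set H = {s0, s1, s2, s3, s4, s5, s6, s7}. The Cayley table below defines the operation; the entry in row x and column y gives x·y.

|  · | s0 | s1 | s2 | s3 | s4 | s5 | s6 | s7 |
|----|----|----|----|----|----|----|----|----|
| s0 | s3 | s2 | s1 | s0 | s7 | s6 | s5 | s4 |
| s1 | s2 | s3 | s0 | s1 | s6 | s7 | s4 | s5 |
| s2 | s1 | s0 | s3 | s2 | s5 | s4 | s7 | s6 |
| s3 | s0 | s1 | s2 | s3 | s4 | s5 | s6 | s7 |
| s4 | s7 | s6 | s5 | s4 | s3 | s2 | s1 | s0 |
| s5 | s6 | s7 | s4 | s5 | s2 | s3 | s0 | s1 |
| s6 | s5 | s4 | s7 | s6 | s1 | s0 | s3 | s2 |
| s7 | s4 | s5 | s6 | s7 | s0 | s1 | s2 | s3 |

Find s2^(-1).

First locate the identity: row s3 matches the header, so s3 is the identity.
Scan row s2 for s3: s2·s2 = s3. Hence s2^(-1) = s2.

s2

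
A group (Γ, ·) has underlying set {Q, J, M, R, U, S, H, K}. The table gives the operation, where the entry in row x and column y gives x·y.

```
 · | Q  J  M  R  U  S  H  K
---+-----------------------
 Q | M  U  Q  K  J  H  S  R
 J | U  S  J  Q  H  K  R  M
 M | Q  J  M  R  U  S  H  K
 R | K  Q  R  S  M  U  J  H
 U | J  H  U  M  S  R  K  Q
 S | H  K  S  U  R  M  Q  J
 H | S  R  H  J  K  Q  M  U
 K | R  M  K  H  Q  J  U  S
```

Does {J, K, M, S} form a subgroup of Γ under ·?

{J, K, M, S} contains the identity M.
Checking products: every product of two elements of {J, K, M, S} (read from the table) lies in {J, K, M, S}, so the set is closed.
In a finite group, a nonempty closed subset is a subgroup. So {J, K, M, S} ≤ Γ.

Yes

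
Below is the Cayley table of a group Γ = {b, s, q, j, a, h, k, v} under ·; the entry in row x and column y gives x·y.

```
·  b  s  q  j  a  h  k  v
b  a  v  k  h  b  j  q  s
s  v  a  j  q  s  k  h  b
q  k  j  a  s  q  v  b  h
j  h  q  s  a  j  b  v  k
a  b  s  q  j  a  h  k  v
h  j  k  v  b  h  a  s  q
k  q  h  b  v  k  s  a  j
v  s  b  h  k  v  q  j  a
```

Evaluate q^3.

q^1 = q
q^2 = q·q = a
q^3 = a·q = q

q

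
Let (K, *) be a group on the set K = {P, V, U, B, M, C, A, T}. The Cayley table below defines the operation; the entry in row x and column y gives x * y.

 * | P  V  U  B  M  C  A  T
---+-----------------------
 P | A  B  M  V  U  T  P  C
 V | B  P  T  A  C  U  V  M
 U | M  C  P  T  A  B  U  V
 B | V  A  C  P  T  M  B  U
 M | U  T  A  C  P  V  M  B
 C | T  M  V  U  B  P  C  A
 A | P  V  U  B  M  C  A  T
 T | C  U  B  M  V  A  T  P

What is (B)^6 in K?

P

B^1 = B
B^2 = B * B = P
B^3 = P * B = V
B^4 = V * B = A
B^5 = A * B = B
B^6 = B * B = P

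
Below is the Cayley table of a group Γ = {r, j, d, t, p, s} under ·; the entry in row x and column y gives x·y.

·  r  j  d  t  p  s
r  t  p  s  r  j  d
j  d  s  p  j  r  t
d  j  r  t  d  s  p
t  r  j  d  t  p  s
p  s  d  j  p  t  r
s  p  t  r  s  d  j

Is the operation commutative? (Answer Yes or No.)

No

s·r = p but r·s = d.
Since s and r do not commute, Γ is not abelian.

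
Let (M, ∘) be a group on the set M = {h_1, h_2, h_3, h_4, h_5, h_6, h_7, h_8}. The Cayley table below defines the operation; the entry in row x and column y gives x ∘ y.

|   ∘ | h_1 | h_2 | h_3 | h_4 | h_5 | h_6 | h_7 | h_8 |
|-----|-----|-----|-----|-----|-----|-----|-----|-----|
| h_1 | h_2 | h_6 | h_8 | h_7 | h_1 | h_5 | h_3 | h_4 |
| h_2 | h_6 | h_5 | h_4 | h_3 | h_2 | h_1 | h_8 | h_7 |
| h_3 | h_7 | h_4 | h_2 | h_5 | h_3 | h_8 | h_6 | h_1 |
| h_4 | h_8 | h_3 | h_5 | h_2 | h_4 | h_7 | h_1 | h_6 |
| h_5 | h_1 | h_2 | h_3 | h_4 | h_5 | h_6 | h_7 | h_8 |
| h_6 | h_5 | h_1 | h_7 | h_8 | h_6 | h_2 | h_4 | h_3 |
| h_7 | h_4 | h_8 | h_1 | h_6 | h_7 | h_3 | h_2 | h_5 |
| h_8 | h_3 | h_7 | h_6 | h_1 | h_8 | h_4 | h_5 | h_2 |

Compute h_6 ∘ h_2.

Read row h_6, column h_2: h_6 ∘ h_2 = h_1.
(Structurally, M here is isomorphic to the quaternion group Q_8.)

h_1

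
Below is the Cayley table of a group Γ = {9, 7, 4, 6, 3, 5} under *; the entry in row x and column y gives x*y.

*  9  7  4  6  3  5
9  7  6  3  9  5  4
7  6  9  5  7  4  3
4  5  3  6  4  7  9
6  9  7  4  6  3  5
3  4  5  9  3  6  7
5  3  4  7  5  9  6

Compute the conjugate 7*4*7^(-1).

The identity is 6. In row 7, the entry 6 sits in column 9, so 7^(-1) = 9.
7*4 = 5
5*9 = 3
(Structurally, Γ here is isomorphic to the symmetric group S_3.)

3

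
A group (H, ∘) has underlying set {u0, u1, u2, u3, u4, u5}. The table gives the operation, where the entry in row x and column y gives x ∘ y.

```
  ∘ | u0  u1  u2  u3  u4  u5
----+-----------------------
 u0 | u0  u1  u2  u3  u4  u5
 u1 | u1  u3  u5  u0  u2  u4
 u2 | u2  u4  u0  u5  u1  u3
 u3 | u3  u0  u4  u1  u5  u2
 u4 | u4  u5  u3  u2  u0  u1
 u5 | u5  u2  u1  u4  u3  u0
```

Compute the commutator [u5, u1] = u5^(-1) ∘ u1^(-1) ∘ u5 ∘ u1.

Identity is u0; from the table u5^(-1) = u5 and u1^(-1) = u3.
u5 ∘ u3 = u4
u4 ∘ u5 = u1
u1 ∘ u1 = u3
(Structurally, H here is isomorphic to the symmetric group S_3.)

u3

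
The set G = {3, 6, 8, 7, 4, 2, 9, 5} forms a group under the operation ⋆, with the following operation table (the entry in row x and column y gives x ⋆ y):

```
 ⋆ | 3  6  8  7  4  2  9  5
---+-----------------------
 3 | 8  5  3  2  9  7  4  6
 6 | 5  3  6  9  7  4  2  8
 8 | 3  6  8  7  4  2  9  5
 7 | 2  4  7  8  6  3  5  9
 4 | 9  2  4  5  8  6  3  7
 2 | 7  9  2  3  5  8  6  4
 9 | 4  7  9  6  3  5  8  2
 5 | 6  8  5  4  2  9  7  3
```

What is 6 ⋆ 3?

Read row 6, column 3: 6 ⋆ 3 = 5.

5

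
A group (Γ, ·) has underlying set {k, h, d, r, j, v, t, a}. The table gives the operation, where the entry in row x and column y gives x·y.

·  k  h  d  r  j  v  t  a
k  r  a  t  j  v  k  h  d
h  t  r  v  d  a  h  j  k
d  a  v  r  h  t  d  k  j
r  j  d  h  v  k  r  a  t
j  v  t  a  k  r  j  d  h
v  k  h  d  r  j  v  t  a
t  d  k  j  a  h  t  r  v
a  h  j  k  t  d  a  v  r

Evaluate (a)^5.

a^1 = a
a^2 = a·a = r
a^3 = r·a = t
a^4 = t·a = v
a^5 = v·a = a

a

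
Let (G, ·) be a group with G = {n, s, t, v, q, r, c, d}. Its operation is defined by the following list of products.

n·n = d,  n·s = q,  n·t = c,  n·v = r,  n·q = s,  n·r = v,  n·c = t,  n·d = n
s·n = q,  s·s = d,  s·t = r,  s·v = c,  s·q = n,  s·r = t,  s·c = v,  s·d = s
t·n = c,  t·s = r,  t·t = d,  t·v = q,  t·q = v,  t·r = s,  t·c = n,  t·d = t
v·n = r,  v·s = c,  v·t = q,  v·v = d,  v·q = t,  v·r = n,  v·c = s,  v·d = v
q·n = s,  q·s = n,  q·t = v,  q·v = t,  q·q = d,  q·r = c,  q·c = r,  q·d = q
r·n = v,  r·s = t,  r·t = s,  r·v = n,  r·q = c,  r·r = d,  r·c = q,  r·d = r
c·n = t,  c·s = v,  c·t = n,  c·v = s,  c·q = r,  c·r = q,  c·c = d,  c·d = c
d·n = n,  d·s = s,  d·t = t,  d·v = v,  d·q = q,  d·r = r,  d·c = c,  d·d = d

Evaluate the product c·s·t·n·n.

c·s = v
v·t = q
q·n = s
s·n = q

q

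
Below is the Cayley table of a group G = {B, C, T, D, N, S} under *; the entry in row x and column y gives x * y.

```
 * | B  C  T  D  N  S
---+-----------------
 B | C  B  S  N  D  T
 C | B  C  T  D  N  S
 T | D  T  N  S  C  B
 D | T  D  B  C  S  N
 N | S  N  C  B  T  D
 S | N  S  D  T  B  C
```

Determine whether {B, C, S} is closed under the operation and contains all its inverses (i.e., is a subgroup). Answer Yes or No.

S * B = N, which is not in {B, C, S}.
The subset is not closed under *, so it is not a subgroup.

No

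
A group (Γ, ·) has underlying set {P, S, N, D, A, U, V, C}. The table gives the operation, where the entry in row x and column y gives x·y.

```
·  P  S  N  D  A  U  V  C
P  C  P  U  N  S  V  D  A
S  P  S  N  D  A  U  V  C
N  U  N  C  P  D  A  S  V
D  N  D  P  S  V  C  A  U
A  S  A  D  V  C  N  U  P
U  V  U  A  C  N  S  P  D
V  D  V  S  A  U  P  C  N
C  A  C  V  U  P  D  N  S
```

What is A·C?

Read row A, column C: A·C = P.

P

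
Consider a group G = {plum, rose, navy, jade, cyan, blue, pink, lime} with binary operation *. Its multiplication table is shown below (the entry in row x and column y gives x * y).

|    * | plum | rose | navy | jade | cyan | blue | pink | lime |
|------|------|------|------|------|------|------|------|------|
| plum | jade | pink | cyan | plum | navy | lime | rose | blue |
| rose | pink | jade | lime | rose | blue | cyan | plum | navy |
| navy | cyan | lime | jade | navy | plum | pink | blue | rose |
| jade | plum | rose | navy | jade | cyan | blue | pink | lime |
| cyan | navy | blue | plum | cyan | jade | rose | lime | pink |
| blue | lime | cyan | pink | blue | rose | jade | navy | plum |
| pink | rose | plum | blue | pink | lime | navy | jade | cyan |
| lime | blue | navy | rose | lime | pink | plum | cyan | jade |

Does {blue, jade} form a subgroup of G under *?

Yes

{blue, jade} contains the identity jade.
Checking products: every product of two elements of {blue, jade} (read from the table) lies in {blue, jade}, so the set is closed.
In a finite group, a nonempty closed subset is a subgroup. So {blue, jade} ≤ G.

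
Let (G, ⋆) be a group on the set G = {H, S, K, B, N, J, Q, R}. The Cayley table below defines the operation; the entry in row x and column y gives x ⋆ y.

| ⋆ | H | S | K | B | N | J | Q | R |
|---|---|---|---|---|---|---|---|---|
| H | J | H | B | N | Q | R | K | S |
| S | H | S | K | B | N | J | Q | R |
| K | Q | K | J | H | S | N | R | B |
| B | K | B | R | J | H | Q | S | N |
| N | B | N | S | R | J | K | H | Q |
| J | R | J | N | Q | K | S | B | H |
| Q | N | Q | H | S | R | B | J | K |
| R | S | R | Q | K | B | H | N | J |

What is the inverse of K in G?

N

First locate the identity: row S matches the header, so S is the identity.
Scan row K for S: K ⋆ N = S. Hence K^(-1) = N.
(Structurally, G here is isomorphic to the quaternion group Q_8.)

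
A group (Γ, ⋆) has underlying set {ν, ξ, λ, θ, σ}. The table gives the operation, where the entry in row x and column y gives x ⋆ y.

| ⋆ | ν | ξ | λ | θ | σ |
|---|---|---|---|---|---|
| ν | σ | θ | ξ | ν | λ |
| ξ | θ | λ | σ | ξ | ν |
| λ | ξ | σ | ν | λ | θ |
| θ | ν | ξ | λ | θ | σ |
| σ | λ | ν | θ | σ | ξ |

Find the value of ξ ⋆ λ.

σ

Read row ξ, column λ: ξ ⋆ λ = σ.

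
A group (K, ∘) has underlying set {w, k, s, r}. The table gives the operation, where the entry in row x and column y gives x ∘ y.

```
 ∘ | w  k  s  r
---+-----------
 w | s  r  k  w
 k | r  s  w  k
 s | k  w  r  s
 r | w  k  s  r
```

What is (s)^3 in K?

s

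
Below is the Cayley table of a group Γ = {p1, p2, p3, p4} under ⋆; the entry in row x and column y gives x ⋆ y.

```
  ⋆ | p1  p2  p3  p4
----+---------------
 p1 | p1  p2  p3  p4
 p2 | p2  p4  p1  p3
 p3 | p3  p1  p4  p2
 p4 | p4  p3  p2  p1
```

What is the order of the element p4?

2

The identity element is p1 (its row matches the header).
p4^1 = p4
p4^2 = p4 ⋆ p4 = p1
The first power of p4 equal to the identity is p4^2, so ord(p4) = 2.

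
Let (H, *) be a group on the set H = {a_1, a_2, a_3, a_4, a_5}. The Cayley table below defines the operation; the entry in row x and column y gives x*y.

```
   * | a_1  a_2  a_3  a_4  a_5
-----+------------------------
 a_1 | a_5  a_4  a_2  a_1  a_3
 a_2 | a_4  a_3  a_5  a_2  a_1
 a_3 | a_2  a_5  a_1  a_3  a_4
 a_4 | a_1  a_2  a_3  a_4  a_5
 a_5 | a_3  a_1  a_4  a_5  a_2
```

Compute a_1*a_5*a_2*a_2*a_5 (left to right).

a_1*a_5 = a_3
a_3*a_2 = a_5
a_5*a_2 = a_1
a_1*a_5 = a_3

a_3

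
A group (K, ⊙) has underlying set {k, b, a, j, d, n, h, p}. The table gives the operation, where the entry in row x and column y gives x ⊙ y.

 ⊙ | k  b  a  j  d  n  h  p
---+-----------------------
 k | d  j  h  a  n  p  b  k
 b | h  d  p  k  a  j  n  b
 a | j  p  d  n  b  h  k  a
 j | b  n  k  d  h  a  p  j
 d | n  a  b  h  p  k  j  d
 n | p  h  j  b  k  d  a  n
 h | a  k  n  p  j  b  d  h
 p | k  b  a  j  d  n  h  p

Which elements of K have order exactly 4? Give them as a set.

Identity is p. Compute the order of each non-identity element by repeated multiplication:
  k: k → d → n → p  (order 4)
  b: b → d → a → p  (order 4)
  a: a → d → b → p  (order 4)
  j: j → d → h → p  (order 4)
  d: d → p  (order 2)
  n: n → d → k → p  (order 4)
  h: h → d → j → p  (order 4)
Elements of order 4: {a, b, h, j, k, n}.

{a, b, h, j, k, n}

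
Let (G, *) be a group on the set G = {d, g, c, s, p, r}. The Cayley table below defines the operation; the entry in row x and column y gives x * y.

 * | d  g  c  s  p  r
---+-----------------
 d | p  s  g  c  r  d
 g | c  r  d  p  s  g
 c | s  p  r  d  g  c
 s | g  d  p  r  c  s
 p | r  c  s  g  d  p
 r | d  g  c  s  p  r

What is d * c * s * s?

d * c = g
g * s = p
p * s = g

g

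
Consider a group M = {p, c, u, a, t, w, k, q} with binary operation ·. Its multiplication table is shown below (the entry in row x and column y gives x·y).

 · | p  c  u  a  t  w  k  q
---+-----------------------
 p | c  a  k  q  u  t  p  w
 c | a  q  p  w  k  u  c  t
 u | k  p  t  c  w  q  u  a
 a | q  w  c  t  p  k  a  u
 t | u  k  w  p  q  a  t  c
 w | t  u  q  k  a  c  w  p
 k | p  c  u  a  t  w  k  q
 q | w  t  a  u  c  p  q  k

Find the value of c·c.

q

Read row c, column c: c·c = q.
(Structurally, M here is isomorphic to the cyclic group Z_8.)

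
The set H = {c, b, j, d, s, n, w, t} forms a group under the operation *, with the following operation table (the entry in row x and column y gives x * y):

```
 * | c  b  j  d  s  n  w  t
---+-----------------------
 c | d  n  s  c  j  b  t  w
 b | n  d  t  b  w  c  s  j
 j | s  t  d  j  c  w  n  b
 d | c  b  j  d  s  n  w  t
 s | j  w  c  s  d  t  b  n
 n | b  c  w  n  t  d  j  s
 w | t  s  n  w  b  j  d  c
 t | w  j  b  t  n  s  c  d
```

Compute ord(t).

The identity element is d (its row matches the header).
t^1 = t
t^2 = t * t = d
The first power of t equal to the identity is t^2, so ord(t) = 2.
(Structurally, H here is isomorphic to the elementary abelian group (Z_2)^3.)

2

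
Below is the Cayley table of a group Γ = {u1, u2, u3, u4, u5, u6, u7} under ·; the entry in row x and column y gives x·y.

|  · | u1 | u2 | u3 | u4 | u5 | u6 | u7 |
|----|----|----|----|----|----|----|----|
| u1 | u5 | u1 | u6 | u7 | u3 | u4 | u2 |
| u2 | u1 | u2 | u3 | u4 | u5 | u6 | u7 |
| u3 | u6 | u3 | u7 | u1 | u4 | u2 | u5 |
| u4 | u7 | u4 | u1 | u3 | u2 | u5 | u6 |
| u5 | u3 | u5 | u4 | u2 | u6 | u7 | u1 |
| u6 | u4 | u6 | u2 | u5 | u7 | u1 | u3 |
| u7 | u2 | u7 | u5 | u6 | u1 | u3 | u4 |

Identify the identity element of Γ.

u2

The identity e satisfies e·x = x for all x, so its row in the table reproduces the column headers.
Row u2 reads: u1, u2, u3, u4, u5, u6, u7 — exactly the header order. So u2 is the identity.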